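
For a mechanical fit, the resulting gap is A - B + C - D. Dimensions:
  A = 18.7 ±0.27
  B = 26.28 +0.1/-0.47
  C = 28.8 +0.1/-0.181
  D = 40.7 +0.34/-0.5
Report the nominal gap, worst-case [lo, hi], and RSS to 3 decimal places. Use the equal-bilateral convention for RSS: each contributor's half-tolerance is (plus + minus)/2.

Stack each dimension's contribution:
  +A: nom +18.700 → Σnom=18.700; wc +0.270/-0.270 → slack +0.270/-0.270; half-tol=0.270, Σhalf²=0.072900
  -B: nom -26.280 → Σnom=-7.580; wc +0.470/-0.100 → slack +0.740/-0.370; half-tol=0.285, Σhalf²=0.154125
  +C: nom +28.800 → Σnom=21.220; wc +0.100/-0.181 → slack +0.840/-0.551; half-tol=0.141, Σhalf²=0.173865
  -D: nom -40.700 → Σnom=-19.480; wc +0.500/-0.340 → slack +1.340/-0.891; half-tol=0.420, Σhalf²=0.350265
Nominal = -19.480. Worst-case = [-19.480 - 0.891, -19.480 + 1.340] = [-20.371, -18.140]. RSS = √0.350265 = 0.592.

nominal=-19.480 wc=[-20.371,-18.140] rss=0.592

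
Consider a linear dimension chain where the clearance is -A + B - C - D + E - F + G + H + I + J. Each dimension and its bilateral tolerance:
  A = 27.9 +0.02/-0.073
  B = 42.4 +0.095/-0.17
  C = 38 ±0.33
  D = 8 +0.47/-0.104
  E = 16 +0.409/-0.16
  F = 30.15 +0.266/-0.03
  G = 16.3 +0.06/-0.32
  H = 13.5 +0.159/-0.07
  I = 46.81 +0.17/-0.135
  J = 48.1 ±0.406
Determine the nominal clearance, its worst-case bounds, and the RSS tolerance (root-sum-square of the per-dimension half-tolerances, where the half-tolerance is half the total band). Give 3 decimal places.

nominal=79.060 wc=[76.713,80.896] rss=0.742

Stack each dimension's contribution:
  -A: nom -27.900 → Σnom=-27.900; wc +0.073/-0.020 → slack +0.073/-0.020; half-tol=0.046, Σhalf²=0.002162
  +B: nom +42.400 → Σnom=14.500; wc +0.095/-0.170 → slack +0.168/-0.190; half-tol=0.133, Σhalf²=0.019719
  -C: nom -38.000 → Σnom=-23.500; wc +0.330/-0.330 → slack +0.498/-0.520; half-tol=0.330, Σhalf²=0.128619
  -D: nom -8.000 → Σnom=-31.500; wc +0.104/-0.470 → slack +0.602/-0.990; half-tol=0.287, Σhalf²=0.210987
  +E: nom +16.000 → Σnom=-15.500; wc +0.409/-0.160 → slack +1.011/-1.150; half-tol=0.284, Σhalf²=0.291928
  -F: nom -30.150 → Σnom=-45.650; wc +0.030/-0.266 → slack +1.041/-1.416; half-tol=0.148, Σhalf²=0.313832
  +G: nom +16.300 → Σnom=-29.350; wc +0.060/-0.320 → slack +1.101/-1.736; half-tol=0.190, Σhalf²=0.349932
  +H: nom +13.500 → Σnom=-15.850; wc +0.159/-0.070 → slack +1.260/-1.806; half-tol=0.115, Σhalf²=0.363042
  +I: nom +46.810 → Σnom=30.960; wc +0.170/-0.135 → slack +1.430/-1.941; half-tol=0.153, Σhalf²=0.386298
  +J: nom +48.100 → Σnom=79.060; wc +0.406/-0.406 → slack +1.836/-2.347; half-tol=0.406, Σhalf²=0.551134
Nominal = 79.060. Worst-case = [79.060 - 2.347, 79.060 + 1.836] = [76.713, 80.896]. RSS = √0.551134 = 0.742.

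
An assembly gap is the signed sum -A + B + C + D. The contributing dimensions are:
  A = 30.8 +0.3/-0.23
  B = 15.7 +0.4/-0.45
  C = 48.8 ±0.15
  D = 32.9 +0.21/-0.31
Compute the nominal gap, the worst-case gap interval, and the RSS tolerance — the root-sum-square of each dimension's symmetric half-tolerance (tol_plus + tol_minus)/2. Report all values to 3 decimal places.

nominal=66.600 wc=[65.390,67.590] rss=0.584

Stack each dimension's contribution:
  -A: nom -30.800 → Σnom=-30.800; wc +0.230/-0.300 → slack +0.230/-0.300; half-tol=0.265, Σhalf²=0.070225
  +B: nom +15.700 → Σnom=-15.100; wc +0.400/-0.450 → slack +0.630/-0.750; half-tol=0.425, Σhalf²=0.250850
  +C: nom +48.800 → Σnom=33.700; wc +0.150/-0.150 → slack +0.780/-0.900; half-tol=0.150, Σhalf²=0.273350
  +D: nom +32.900 → Σnom=66.600; wc +0.210/-0.310 → slack +0.990/-1.210; half-tol=0.260, Σhalf²=0.340950
Nominal = 66.600. Worst-case = [66.600 - 1.210, 66.600 + 0.990] = [65.390, 67.590]. RSS = √0.340950 = 0.584.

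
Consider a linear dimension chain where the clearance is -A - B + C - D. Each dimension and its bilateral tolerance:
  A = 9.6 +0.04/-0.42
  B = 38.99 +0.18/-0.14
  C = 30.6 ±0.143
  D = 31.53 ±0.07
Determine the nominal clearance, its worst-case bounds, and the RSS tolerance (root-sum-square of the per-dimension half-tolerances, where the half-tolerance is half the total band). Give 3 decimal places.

Stack each dimension's contribution:
  -A: nom -9.600 → Σnom=-9.600; wc +0.420/-0.040 → slack +0.420/-0.040; half-tol=0.230, Σhalf²=0.052900
  -B: nom -38.990 → Σnom=-48.590; wc +0.140/-0.180 → slack +0.560/-0.220; half-tol=0.160, Σhalf²=0.078500
  +C: nom +30.600 → Σnom=-17.990; wc +0.143/-0.143 → slack +0.703/-0.363; half-tol=0.143, Σhalf²=0.098949
  -D: nom -31.530 → Σnom=-49.520; wc +0.070/-0.070 → slack +0.773/-0.433; half-tol=0.070, Σhalf²=0.103849
Nominal = -49.520. Worst-case = [-49.520 - 0.433, -49.520 + 0.773] = [-49.953, -48.747]. RSS = √0.103849 = 0.322.

nominal=-49.520 wc=[-49.953,-48.747] rss=0.322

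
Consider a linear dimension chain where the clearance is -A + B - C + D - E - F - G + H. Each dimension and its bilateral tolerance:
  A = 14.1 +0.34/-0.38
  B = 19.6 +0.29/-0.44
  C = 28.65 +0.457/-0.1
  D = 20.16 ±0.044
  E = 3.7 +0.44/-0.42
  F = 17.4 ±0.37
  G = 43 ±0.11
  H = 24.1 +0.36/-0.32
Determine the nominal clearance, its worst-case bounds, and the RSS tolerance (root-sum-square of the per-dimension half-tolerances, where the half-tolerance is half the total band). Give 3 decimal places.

Stack each dimension's contribution:
  -A: nom -14.100 → Σnom=-14.100; wc +0.380/-0.340 → slack +0.380/-0.340; half-tol=0.360, Σhalf²=0.129600
  +B: nom +19.600 → Σnom=5.500; wc +0.290/-0.440 → slack +0.670/-0.780; half-tol=0.365, Σhalf²=0.262825
  -C: nom -28.650 → Σnom=-23.150; wc +0.100/-0.457 → slack +0.770/-1.237; half-tol=0.279, Σhalf²=0.340387
  +D: nom +20.160 → Σnom=-2.990; wc +0.044/-0.044 → slack +0.814/-1.281; half-tol=0.044, Σhalf²=0.342323
  -E: nom -3.700 → Σnom=-6.690; wc +0.420/-0.440 → slack +1.234/-1.721; half-tol=0.430, Σhalf²=0.527223
  -F: nom -17.400 → Σnom=-24.090; wc +0.370/-0.370 → slack +1.604/-2.091; half-tol=0.370, Σhalf²=0.664123
  -G: nom -43.000 → Σnom=-67.090; wc +0.110/-0.110 → slack +1.714/-2.201; half-tol=0.110, Σhalf²=0.676223
  +H: nom +24.100 → Σnom=-42.990; wc +0.360/-0.320 → slack +2.074/-2.521; half-tol=0.340, Σhalf²=0.791823
Nominal = -42.990. Worst-case = [-42.990 - 2.521, -42.990 + 2.074] = [-45.511, -40.916]. RSS = √0.791823 = 0.890.

nominal=-42.990 wc=[-45.511,-40.916] rss=0.890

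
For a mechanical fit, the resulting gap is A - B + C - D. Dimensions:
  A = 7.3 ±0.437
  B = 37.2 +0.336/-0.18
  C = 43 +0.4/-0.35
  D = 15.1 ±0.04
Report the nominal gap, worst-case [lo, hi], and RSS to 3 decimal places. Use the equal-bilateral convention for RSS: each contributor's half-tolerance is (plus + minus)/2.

nominal=-2.000 wc=[-3.163,-0.943] rss=0.632

Stack each dimension's contribution:
  +A: nom +7.300 → Σnom=7.300; wc +0.437/-0.437 → slack +0.437/-0.437; half-tol=0.437, Σhalf²=0.190969
  -B: nom -37.200 → Σnom=-29.900; wc +0.180/-0.336 → slack +0.617/-0.773; half-tol=0.258, Σhalf²=0.257533
  +C: nom +43.000 → Σnom=13.100; wc +0.400/-0.350 → slack +1.017/-1.123; half-tol=0.375, Σhalf²=0.398158
  -D: nom -15.100 → Σnom=-2.000; wc +0.040/-0.040 → slack +1.057/-1.163; half-tol=0.040, Σhalf²=0.399758
Nominal = -2.000. Worst-case = [-2.000 - 1.163, -2.000 + 1.057] = [-3.163, -0.943]. RSS = √0.399758 = 0.632.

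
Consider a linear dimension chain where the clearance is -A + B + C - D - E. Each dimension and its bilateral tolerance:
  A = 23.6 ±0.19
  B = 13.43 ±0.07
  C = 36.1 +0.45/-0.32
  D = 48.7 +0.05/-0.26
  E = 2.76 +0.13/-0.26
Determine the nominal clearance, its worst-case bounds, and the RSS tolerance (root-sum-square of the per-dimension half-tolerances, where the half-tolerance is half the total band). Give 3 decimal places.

Stack each dimension's contribution:
  -A: nom -23.600 → Σnom=-23.600; wc +0.190/-0.190 → slack +0.190/-0.190; half-tol=0.190, Σhalf²=0.036100
  +B: nom +13.430 → Σnom=-10.170; wc +0.070/-0.070 → slack +0.260/-0.260; half-tol=0.070, Σhalf²=0.041000
  +C: nom +36.100 → Σnom=25.930; wc +0.450/-0.320 → slack +0.710/-0.580; half-tol=0.385, Σhalf²=0.189225
  -D: nom -48.700 → Σnom=-22.770; wc +0.260/-0.050 → slack +0.970/-0.630; half-tol=0.155, Σhalf²=0.213250
  -E: nom -2.760 → Σnom=-25.530; wc +0.260/-0.130 → slack +1.230/-0.760; half-tol=0.195, Σhalf²=0.251275
Nominal = -25.530. Worst-case = [-25.530 - 0.760, -25.530 + 1.230] = [-26.290, -24.300]. RSS = √0.251275 = 0.501.

nominal=-25.530 wc=[-26.290,-24.300] rss=0.501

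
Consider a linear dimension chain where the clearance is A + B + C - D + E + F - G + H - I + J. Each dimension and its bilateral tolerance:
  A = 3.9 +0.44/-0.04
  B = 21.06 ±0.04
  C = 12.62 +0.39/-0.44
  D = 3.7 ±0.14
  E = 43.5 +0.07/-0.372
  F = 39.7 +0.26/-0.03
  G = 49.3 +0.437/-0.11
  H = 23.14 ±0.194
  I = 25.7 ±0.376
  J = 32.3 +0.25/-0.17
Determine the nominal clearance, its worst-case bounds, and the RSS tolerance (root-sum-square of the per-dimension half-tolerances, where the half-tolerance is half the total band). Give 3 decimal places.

nominal=97.520 wc=[95.281,99.790] rss=0.787

Stack each dimension's contribution:
  +A: nom +3.900 → Σnom=3.900; wc +0.440/-0.040 → slack +0.440/-0.040; half-tol=0.240, Σhalf²=0.057600
  +B: nom +21.060 → Σnom=24.960; wc +0.040/-0.040 → slack +0.480/-0.080; half-tol=0.040, Σhalf²=0.059200
  +C: nom +12.620 → Σnom=37.580; wc +0.390/-0.440 → slack +0.870/-0.520; half-tol=0.415, Σhalf²=0.231425
  -D: nom -3.700 → Σnom=33.880; wc +0.140/-0.140 → slack +1.010/-0.660; half-tol=0.140, Σhalf²=0.251025
  +E: nom +43.500 → Σnom=77.380; wc +0.070/-0.372 → slack +1.080/-1.032; half-tol=0.221, Σhalf²=0.299866
  +F: nom +39.700 → Σnom=117.080; wc +0.260/-0.030 → slack +1.340/-1.062; half-tol=0.145, Σhalf²=0.320891
  -G: nom -49.300 → Σnom=67.780; wc +0.110/-0.437 → slack +1.450/-1.499; half-tol=0.274, Σhalf²=0.395693
  +H: nom +23.140 → Σnom=90.920; wc +0.194/-0.194 → slack +1.644/-1.693; half-tol=0.194, Σhalf²=0.433329
  -I: nom -25.700 → Σnom=65.220; wc +0.376/-0.376 → slack +2.020/-2.069; half-tol=0.376, Σhalf²=0.574705
  +J: nom +32.300 → Σnom=97.520; wc +0.250/-0.170 → slack +2.270/-2.239; half-tol=0.210, Σhalf²=0.618805
Nominal = 97.520. Worst-case = [97.520 - 2.239, 97.520 + 2.270] = [95.281, 99.790]. RSS = √0.618805 = 0.787.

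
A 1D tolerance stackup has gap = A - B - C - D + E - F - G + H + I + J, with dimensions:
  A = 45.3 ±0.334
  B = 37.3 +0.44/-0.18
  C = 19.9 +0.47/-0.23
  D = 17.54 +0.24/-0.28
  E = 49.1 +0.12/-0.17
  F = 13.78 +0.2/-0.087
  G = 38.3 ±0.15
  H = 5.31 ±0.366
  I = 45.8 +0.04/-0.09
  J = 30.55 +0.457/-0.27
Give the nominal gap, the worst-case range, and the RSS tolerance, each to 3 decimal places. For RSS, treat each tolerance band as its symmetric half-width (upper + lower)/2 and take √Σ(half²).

Stack each dimension's contribution:
  +A: nom +45.300 → Σnom=45.300; wc +0.334/-0.334 → slack +0.334/-0.334; half-tol=0.334, Σhalf²=0.111556
  -B: nom -37.300 → Σnom=8.000; wc +0.180/-0.440 → slack +0.514/-0.774; half-tol=0.310, Σhalf²=0.207656
  -C: nom -19.900 → Σnom=-11.900; wc +0.230/-0.470 → slack +0.744/-1.244; half-tol=0.350, Σhalf²=0.330156
  -D: nom -17.540 → Σnom=-29.440; wc +0.280/-0.240 → slack +1.024/-1.484; half-tol=0.260, Σhalf²=0.397756
  +E: nom +49.100 → Σnom=19.660; wc +0.120/-0.170 → slack +1.144/-1.654; half-tol=0.145, Σhalf²=0.418781
  -F: nom -13.780 → Σnom=5.880; wc +0.087/-0.200 → slack +1.231/-1.854; half-tol=0.144, Σhalf²=0.439373
  -G: nom -38.300 → Σnom=-32.420; wc +0.150/-0.150 → slack +1.381/-2.004; half-tol=0.150, Σhalf²=0.461873
  +H: nom +5.310 → Σnom=-27.110; wc +0.366/-0.366 → slack +1.747/-2.370; half-tol=0.366, Σhalf²=0.595829
  +I: nom +45.800 → Σnom=18.690; wc +0.040/-0.090 → slack +1.787/-2.460; half-tol=0.065, Σhalf²=0.600054
  +J: nom +30.550 → Σnom=49.240; wc +0.457/-0.270 → slack +2.244/-2.730; half-tol=0.364, Σhalf²=0.732187
Nominal = 49.240. Worst-case = [49.240 - 2.730, 49.240 + 2.244] = [46.510, 51.484]. RSS = √0.732187 = 0.856.

nominal=49.240 wc=[46.510,51.484] rss=0.856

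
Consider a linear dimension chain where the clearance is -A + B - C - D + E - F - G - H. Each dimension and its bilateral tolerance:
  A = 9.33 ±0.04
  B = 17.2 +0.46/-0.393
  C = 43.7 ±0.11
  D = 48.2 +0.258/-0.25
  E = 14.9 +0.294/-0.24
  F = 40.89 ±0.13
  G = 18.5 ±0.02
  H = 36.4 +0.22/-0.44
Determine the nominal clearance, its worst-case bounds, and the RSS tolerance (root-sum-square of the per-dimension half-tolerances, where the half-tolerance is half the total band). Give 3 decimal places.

Stack each dimension's contribution:
  -A: nom -9.330 → Σnom=-9.330; wc +0.040/-0.040 → slack +0.040/-0.040; half-tol=0.040, Σhalf²=0.001600
  +B: nom +17.200 → Σnom=7.870; wc +0.460/-0.393 → slack +0.500/-0.433; half-tol=0.426, Σhalf²=0.183502
  -C: nom -43.700 → Σnom=-35.830; wc +0.110/-0.110 → slack +0.610/-0.543; half-tol=0.110, Σhalf²=0.195602
  -D: nom -48.200 → Σnom=-84.030; wc +0.250/-0.258 → slack +0.860/-0.801; half-tol=0.254, Σhalf²=0.260118
  +E: nom +14.900 → Σnom=-69.130; wc +0.294/-0.240 → slack +1.154/-1.041; half-tol=0.267, Σhalf²=0.331407
  -F: nom -40.890 → Σnom=-110.020; wc +0.130/-0.130 → slack +1.284/-1.171; half-tol=0.130, Σhalf²=0.348307
  -G: nom -18.500 → Σnom=-128.520; wc +0.020/-0.020 → slack +1.304/-1.191; half-tol=0.020, Σhalf²=0.348707
  -H: nom -36.400 → Σnom=-164.920; wc +0.440/-0.220 → slack +1.744/-1.411; half-tol=0.330, Σhalf²=0.457607
Nominal = -164.920. Worst-case = [-164.920 - 1.411, -164.920 + 1.744] = [-166.331, -163.176]. RSS = √0.457607 = 0.676.

nominal=-164.920 wc=[-166.331,-163.176] rss=0.676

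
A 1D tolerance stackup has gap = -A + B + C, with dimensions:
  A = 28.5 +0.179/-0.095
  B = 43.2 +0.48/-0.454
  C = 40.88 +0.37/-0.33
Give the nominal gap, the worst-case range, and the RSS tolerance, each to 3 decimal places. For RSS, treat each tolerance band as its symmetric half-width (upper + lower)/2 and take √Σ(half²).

Stack each dimension's contribution:
  -A: nom -28.500 → Σnom=-28.500; wc +0.095/-0.179 → slack +0.095/-0.179; half-tol=0.137, Σhalf²=0.018769
  +B: nom +43.200 → Σnom=14.700; wc +0.480/-0.454 → slack +0.575/-0.633; half-tol=0.467, Σhalf²=0.236858
  +C: nom +40.880 → Σnom=55.580; wc +0.370/-0.330 → slack +0.945/-0.963; half-tol=0.350, Σhalf²=0.359358
Nominal = 55.580. Worst-case = [55.580 - 0.963, 55.580 + 0.945] = [54.617, 56.525]. RSS = √0.359358 = 0.599.

nominal=55.580 wc=[54.617,56.525] rss=0.599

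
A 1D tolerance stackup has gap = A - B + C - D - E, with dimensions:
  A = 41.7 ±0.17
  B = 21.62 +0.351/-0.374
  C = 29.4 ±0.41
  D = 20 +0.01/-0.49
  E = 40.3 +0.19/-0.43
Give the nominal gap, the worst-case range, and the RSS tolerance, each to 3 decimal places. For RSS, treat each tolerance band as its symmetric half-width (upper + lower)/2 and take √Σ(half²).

Stack each dimension's contribution:
  +A: nom +41.700 → Σnom=41.700; wc +0.170/-0.170 → slack +0.170/-0.170; half-tol=0.170, Σhalf²=0.028900
  -B: nom -21.620 → Σnom=20.080; wc +0.374/-0.351 → slack +0.544/-0.521; half-tol=0.362, Σhalf²=0.160306
  +C: nom +29.400 → Σnom=49.480; wc +0.410/-0.410 → slack +0.954/-0.931; half-tol=0.410, Σhalf²=0.328406
  -D: nom -20.000 → Σnom=29.480; wc +0.490/-0.010 → slack +1.444/-0.941; half-tol=0.250, Σhalf²=0.390906
  -E: nom -40.300 → Σnom=-10.820; wc +0.430/-0.190 → slack +1.874/-1.131; half-tol=0.310, Σhalf²=0.487006
Nominal = -10.820. Worst-case = [-10.820 - 1.131, -10.820 + 1.874] = [-11.951, -8.946]. RSS = √0.487006 = 0.698.

nominal=-10.820 wc=[-11.951,-8.946] rss=0.698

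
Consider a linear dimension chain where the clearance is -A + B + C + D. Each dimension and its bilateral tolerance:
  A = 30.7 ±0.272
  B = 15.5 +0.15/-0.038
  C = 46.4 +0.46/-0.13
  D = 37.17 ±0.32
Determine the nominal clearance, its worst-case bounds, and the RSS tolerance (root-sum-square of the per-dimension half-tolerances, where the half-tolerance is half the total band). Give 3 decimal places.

Stack each dimension's contribution:
  -A: nom -30.700 → Σnom=-30.700; wc +0.272/-0.272 → slack +0.272/-0.272; half-tol=0.272, Σhalf²=0.073984
  +B: nom +15.500 → Σnom=-15.200; wc +0.150/-0.038 → slack +0.422/-0.310; half-tol=0.094, Σhalf²=0.082820
  +C: nom +46.400 → Σnom=31.200; wc +0.460/-0.130 → slack +0.882/-0.440; half-tol=0.295, Σhalf²=0.169845
  +D: nom +37.170 → Σnom=68.370; wc +0.320/-0.320 → slack +1.202/-0.760; half-tol=0.320, Σhalf²=0.272245
Nominal = 68.370. Worst-case = [68.370 - 0.760, 68.370 + 1.202] = [67.610, 69.572]. RSS = √0.272245 = 0.522.

nominal=68.370 wc=[67.610,69.572] rss=0.522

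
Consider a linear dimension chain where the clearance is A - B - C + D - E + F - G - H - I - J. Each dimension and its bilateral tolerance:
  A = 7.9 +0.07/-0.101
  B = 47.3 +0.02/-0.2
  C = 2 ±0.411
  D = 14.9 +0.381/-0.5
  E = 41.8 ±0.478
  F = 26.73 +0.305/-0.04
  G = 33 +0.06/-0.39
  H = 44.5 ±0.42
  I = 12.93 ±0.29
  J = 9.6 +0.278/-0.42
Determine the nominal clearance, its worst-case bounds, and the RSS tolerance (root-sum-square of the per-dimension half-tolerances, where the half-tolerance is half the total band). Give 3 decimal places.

nominal=-141.600 wc=[-144.198,-138.235] rss=1.036

Stack each dimension's contribution:
  +A: nom +7.900 → Σnom=7.900; wc +0.070/-0.101 → slack +0.070/-0.101; half-tol=0.086, Σhalf²=0.007310
  -B: nom -47.300 → Σnom=-39.400; wc +0.200/-0.020 → slack +0.270/-0.121; half-tol=0.110, Σhalf²=0.019410
  -C: nom -2.000 → Σnom=-41.400; wc +0.411/-0.411 → slack +0.681/-0.532; half-tol=0.411, Σhalf²=0.188331
  +D: nom +14.900 → Σnom=-26.500; wc +0.381/-0.500 → slack +1.062/-1.032; half-tol=0.441, Σhalf²=0.382371
  -E: nom -41.800 → Σnom=-68.300; wc +0.478/-0.478 → slack +1.540/-1.510; half-tol=0.478, Σhalf²=0.610855
  +F: nom +26.730 → Σnom=-41.570; wc +0.305/-0.040 → slack +1.845/-1.550; half-tol=0.172, Σhalf²=0.640612
  -G: nom -33.000 → Σnom=-74.570; wc +0.390/-0.060 → slack +2.235/-1.610; half-tol=0.225, Σhalf²=0.691237
  -H: nom -44.500 → Σnom=-119.070; wc +0.420/-0.420 → slack +2.655/-2.030; half-tol=0.420, Σhalf²=0.867637
  -I: nom -12.930 → Σnom=-132.000; wc +0.290/-0.290 → slack +2.945/-2.320; half-tol=0.290, Σhalf²=0.951737
  -J: nom -9.600 → Σnom=-141.600; wc +0.420/-0.278 → slack +3.365/-2.598; half-tol=0.349, Σhalf²=1.073538
Nominal = -141.600. Worst-case = [-141.600 - 2.598, -141.600 + 3.365] = [-144.198, -138.235]. RSS = √1.073538 = 1.036.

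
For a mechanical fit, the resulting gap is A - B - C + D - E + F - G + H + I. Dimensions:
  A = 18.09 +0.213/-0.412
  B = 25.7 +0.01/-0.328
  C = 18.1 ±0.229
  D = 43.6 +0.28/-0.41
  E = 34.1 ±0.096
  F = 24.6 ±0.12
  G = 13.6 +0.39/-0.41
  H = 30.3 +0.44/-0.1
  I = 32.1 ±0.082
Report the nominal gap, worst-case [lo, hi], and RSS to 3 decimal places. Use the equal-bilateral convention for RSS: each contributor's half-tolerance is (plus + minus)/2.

nominal=57.190 wc=[55.341,59.388] rss=0.749

Stack each dimension's contribution:
  +A: nom +18.090 → Σnom=18.090; wc +0.213/-0.412 → slack +0.213/-0.412; half-tol=0.312, Σhalf²=0.097656
  -B: nom -25.700 → Σnom=-7.610; wc +0.328/-0.010 → slack +0.541/-0.422; half-tol=0.169, Σhalf²=0.126217
  -C: nom -18.100 → Σnom=-25.710; wc +0.229/-0.229 → slack +0.770/-0.651; half-tol=0.229, Σhalf²=0.178658
  +D: nom +43.600 → Σnom=17.890; wc +0.280/-0.410 → slack +1.050/-1.061; half-tol=0.345, Σhalf²=0.297683
  -E: nom -34.100 → Σnom=-16.210; wc +0.096/-0.096 → slack +1.146/-1.157; half-tol=0.096, Σhalf²=0.306899
  +F: nom +24.600 → Σnom=8.390; wc +0.120/-0.120 → slack +1.266/-1.277; half-tol=0.120, Σhalf²=0.321299
  -G: nom -13.600 → Σnom=-5.210; wc +0.410/-0.390 → slack +1.676/-1.667; half-tol=0.400, Σhalf²=0.481299
  +H: nom +30.300 → Σnom=25.090; wc +0.440/-0.100 → slack +2.116/-1.767; half-tol=0.270, Σhalf²=0.554199
  +I: nom +32.100 → Σnom=57.190; wc +0.082/-0.082 → slack +2.198/-1.849; half-tol=0.082, Σhalf²=0.560923
Nominal = 57.190. Worst-case = [57.190 - 1.849, 57.190 + 2.198] = [55.341, 59.388]. RSS = √0.560923 = 0.749.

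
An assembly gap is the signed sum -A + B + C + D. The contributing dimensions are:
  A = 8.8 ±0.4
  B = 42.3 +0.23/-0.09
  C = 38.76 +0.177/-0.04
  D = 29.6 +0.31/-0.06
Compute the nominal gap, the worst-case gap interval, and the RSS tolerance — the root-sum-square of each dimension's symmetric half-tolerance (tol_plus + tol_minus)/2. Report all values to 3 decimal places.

nominal=101.860 wc=[101.270,102.977] rss=0.481

Stack each dimension's contribution:
  -A: nom -8.800 → Σnom=-8.800; wc +0.400/-0.400 → slack +0.400/-0.400; half-tol=0.400, Σhalf²=0.160000
  +B: nom +42.300 → Σnom=33.500; wc +0.230/-0.090 → slack +0.630/-0.490; half-tol=0.160, Σhalf²=0.185600
  +C: nom +38.760 → Σnom=72.260; wc +0.177/-0.040 → slack +0.807/-0.530; half-tol=0.108, Σhalf²=0.197372
  +D: nom +29.600 → Σnom=101.860; wc +0.310/-0.060 → slack +1.117/-0.590; half-tol=0.185, Σhalf²=0.231597
Nominal = 101.860. Worst-case = [101.860 - 0.590, 101.860 + 1.117] = [101.270, 102.977]. RSS = √0.231597 = 0.481.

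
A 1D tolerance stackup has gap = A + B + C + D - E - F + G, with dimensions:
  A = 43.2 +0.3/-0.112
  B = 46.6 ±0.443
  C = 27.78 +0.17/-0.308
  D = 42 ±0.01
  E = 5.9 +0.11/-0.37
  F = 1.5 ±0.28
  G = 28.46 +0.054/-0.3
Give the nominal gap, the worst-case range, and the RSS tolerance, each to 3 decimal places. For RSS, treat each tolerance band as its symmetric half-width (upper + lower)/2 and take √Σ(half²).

Stack each dimension's contribution:
  +A: nom +43.200 → Σnom=43.200; wc +0.300/-0.112 → slack +0.300/-0.112; half-tol=0.206, Σhalf²=0.042436
  +B: nom +46.600 → Σnom=89.800; wc +0.443/-0.443 → slack +0.743/-0.555; half-tol=0.443, Σhalf²=0.238685
  +C: nom +27.780 → Σnom=117.580; wc +0.170/-0.308 → slack +0.913/-0.863; half-tol=0.239, Σhalf²=0.295806
  +D: nom +42.000 → Σnom=159.580; wc +0.010/-0.010 → slack +0.923/-0.873; half-tol=0.010, Σhalf²=0.295906
  -E: nom -5.900 → Σnom=153.680; wc +0.370/-0.110 → slack +1.293/-0.983; half-tol=0.240, Σhalf²=0.353506
  -F: nom -1.500 → Σnom=152.180; wc +0.280/-0.280 → slack +1.573/-1.263; half-tol=0.280, Σhalf²=0.431906
  +G: nom +28.460 → Σnom=180.640; wc +0.054/-0.300 → slack +1.627/-1.563; half-tol=0.177, Σhalf²=0.463235
Nominal = 180.640. Worst-case = [180.640 - 1.563, 180.640 + 1.627] = [179.077, 182.267]. RSS = √0.463235 = 0.681.

nominal=180.640 wc=[179.077,182.267] rss=0.681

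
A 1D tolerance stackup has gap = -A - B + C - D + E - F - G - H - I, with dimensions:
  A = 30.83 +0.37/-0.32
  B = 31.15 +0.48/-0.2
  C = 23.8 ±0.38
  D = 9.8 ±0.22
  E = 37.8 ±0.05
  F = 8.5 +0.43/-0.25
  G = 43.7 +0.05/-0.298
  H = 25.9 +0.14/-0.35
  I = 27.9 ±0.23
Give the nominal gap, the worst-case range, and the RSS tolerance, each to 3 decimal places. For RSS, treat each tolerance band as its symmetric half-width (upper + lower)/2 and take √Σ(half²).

Stack each dimension's contribution:
  -A: nom -30.830 → Σnom=-30.830; wc +0.320/-0.370 → slack +0.320/-0.370; half-tol=0.345, Σhalf²=0.119025
  -B: nom -31.150 → Σnom=-61.980; wc +0.200/-0.480 → slack +0.520/-0.850; half-tol=0.340, Σhalf²=0.234625
  +C: nom +23.800 → Σnom=-38.180; wc +0.380/-0.380 → slack +0.900/-1.230; half-tol=0.380, Σhalf²=0.379025
  -D: nom -9.800 → Σnom=-47.980; wc +0.220/-0.220 → slack +1.120/-1.450; half-tol=0.220, Σhalf²=0.427425
  +E: nom +37.800 → Σnom=-10.180; wc +0.050/-0.050 → slack +1.170/-1.500; half-tol=0.050, Σhalf²=0.429925
  -F: nom -8.500 → Σnom=-18.680; wc +0.250/-0.430 → slack +1.420/-1.930; half-tol=0.340, Σhalf²=0.545525
  -G: nom -43.700 → Σnom=-62.380; wc +0.298/-0.050 → slack +1.718/-1.980; half-tol=0.174, Σhalf²=0.575801
  -H: nom -25.900 → Σnom=-88.280; wc +0.350/-0.140 → slack +2.068/-2.120; half-tol=0.245, Σhalf²=0.635826
  -I: nom -27.900 → Σnom=-116.180; wc +0.230/-0.230 → slack +2.298/-2.350; half-tol=0.230, Σhalf²=0.688726
Nominal = -116.180. Worst-case = [-116.180 - 2.350, -116.180 + 2.298] = [-118.530, -113.882]. RSS = √0.688726 = 0.830.

nominal=-116.180 wc=[-118.530,-113.882] rss=0.830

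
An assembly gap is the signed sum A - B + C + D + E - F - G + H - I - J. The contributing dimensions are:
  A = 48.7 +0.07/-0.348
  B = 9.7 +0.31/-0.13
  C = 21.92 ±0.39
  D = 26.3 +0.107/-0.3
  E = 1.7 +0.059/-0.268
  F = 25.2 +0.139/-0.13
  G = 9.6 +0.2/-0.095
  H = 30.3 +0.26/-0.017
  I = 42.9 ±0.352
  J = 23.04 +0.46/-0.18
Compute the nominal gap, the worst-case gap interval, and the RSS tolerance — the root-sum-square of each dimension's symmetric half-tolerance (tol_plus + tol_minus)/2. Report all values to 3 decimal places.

Stack each dimension's contribution:
  +A: nom +48.700 → Σnom=48.700; wc +0.070/-0.348 → slack +0.070/-0.348; half-tol=0.209, Σhalf²=0.043681
  -B: nom -9.700 → Σnom=39.000; wc +0.130/-0.310 → slack +0.200/-0.658; half-tol=0.220, Σhalf²=0.092081
  +C: nom +21.920 → Σnom=60.920; wc +0.390/-0.390 → slack +0.590/-1.048; half-tol=0.390, Σhalf²=0.244181
  +D: nom +26.300 → Σnom=87.220; wc +0.107/-0.300 → slack +0.697/-1.348; half-tol=0.203, Σhalf²=0.285593
  +E: nom +1.700 → Σnom=88.920; wc +0.059/-0.268 → slack +0.756/-1.616; half-tol=0.164, Σhalf²=0.312326
  -F: nom -25.200 → Σnom=63.720; wc +0.130/-0.139 → slack +0.886/-1.755; half-tol=0.135, Σhalf²=0.330416
  -G: nom -9.600 → Σnom=54.120; wc +0.095/-0.200 → slack +0.981/-1.955; half-tol=0.148, Σhalf²=0.352172
  +H: nom +30.300 → Σnom=84.420; wc +0.260/-0.017 → slack +1.241/-1.972; half-tol=0.139, Σhalf²=0.371354
  -I: nom -42.900 → Σnom=41.520; wc +0.352/-0.352 → slack +1.593/-2.324; half-tol=0.352, Σhalf²=0.495258
  -J: nom -23.040 → Σnom=18.480; wc +0.180/-0.460 → slack +1.773/-2.784; half-tol=0.320, Σhalf²=0.597658
Nominal = 18.480. Worst-case = [18.480 - 2.784, 18.480 + 1.773] = [15.696, 20.253]. RSS = √0.597658 = 0.773.

nominal=18.480 wc=[15.696,20.253] rss=0.773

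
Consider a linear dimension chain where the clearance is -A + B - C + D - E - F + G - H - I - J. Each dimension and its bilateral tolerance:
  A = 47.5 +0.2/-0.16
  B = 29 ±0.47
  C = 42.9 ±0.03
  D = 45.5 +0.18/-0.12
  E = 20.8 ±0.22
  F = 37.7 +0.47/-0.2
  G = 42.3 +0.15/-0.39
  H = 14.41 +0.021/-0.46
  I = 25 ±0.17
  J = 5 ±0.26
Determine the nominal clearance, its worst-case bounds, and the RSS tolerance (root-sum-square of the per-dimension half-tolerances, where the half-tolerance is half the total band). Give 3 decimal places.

Stack each dimension's contribution:
  -A: nom -47.500 → Σnom=-47.500; wc +0.160/-0.200 → slack +0.160/-0.200; half-tol=0.180, Σhalf²=0.032400
  +B: nom +29.000 → Σnom=-18.500; wc +0.470/-0.470 → slack +0.630/-0.670; half-tol=0.470, Σhalf²=0.253300
  -C: nom -42.900 → Σnom=-61.400; wc +0.030/-0.030 → slack +0.660/-0.700; half-tol=0.030, Σhalf²=0.254200
  +D: nom +45.500 → Σnom=-15.900; wc +0.180/-0.120 → slack +0.840/-0.820; half-tol=0.150, Σhalf²=0.276700
  -E: nom -20.800 → Σnom=-36.700; wc +0.220/-0.220 → slack +1.060/-1.040; half-tol=0.220, Σhalf²=0.325100
  -F: nom -37.700 → Σnom=-74.400; wc +0.200/-0.470 → slack +1.260/-1.510; half-tol=0.335, Σhalf²=0.437325
  +G: nom +42.300 → Σnom=-32.100; wc +0.150/-0.390 → slack +1.410/-1.900; half-tol=0.270, Σhalf²=0.510225
  -H: nom -14.410 → Σnom=-46.510; wc +0.460/-0.021 → slack +1.870/-1.921; half-tol=0.241, Σhalf²=0.568065
  -I: nom -25.000 → Σnom=-71.510; wc +0.170/-0.170 → slack +2.040/-2.091; half-tol=0.170, Σhalf²=0.596965
  -J: nom -5.000 → Σnom=-76.510; wc +0.260/-0.260 → slack +2.300/-2.351; half-tol=0.260, Σhalf²=0.664565
Nominal = -76.510. Worst-case = [-76.510 - 2.351, -76.510 + 2.300] = [-78.861, -74.210]. RSS = √0.664565 = 0.815.

nominal=-76.510 wc=[-78.861,-74.210] rss=0.815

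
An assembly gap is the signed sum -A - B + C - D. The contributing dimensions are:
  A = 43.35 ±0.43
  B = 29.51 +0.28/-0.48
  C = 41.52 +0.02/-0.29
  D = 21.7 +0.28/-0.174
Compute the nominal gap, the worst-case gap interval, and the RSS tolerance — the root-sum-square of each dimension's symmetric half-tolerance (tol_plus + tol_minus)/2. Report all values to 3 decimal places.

Stack each dimension's contribution:
  -A: nom -43.350 → Σnom=-43.350; wc +0.430/-0.430 → slack +0.430/-0.430; half-tol=0.430, Σhalf²=0.184900
  -B: nom -29.510 → Σnom=-72.860; wc +0.480/-0.280 → slack +0.910/-0.710; half-tol=0.380, Σhalf²=0.329300
  +C: nom +41.520 → Σnom=-31.340; wc +0.020/-0.290 → slack +0.930/-1.000; half-tol=0.155, Σhalf²=0.353325
  -D: nom -21.700 → Σnom=-53.040; wc +0.174/-0.280 → slack +1.104/-1.280; half-tol=0.227, Σhalf²=0.404854
Nominal = -53.040. Worst-case = [-53.040 - 1.280, -53.040 + 1.104] = [-54.320, -51.936]. RSS = √0.404854 = 0.636.

nominal=-53.040 wc=[-54.320,-51.936] rss=0.636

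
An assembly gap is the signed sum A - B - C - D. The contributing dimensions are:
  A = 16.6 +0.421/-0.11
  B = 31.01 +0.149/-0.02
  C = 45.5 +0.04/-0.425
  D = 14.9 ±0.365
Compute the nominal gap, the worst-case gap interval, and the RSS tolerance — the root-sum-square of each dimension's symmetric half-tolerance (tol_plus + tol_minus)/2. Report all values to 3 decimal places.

nominal=-74.810 wc=[-75.474,-73.579] rss=0.515

Stack each dimension's contribution:
  +A: nom +16.600 → Σnom=16.600; wc +0.421/-0.110 → slack +0.421/-0.110; half-tol=0.266, Σhalf²=0.070490
  -B: nom -31.010 → Σnom=-14.410; wc +0.020/-0.149 → slack +0.441/-0.259; half-tol=0.084, Σhalf²=0.077631
  -C: nom -45.500 → Σnom=-59.910; wc +0.425/-0.040 → slack +0.866/-0.299; half-tol=0.232, Σhalf²=0.131687
  -D: nom -14.900 → Σnom=-74.810; wc +0.365/-0.365 → slack +1.231/-0.664; half-tol=0.365, Σhalf²=0.264912
Nominal = -74.810. Worst-case = [-74.810 - 0.664, -74.810 + 1.231] = [-75.474, -73.579]. RSS = √0.264912 = 0.515.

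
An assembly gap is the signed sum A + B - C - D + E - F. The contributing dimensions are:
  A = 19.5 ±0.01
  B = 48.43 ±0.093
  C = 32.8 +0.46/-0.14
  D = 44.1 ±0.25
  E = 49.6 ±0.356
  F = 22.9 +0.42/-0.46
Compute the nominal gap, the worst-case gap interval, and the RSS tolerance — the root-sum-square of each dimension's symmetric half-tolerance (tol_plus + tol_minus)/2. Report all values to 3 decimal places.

nominal=17.730 wc=[16.141,19.039] rss=0.694

Stack each dimension's contribution:
  +A: nom +19.500 → Σnom=19.500; wc +0.010/-0.010 → slack +0.010/-0.010; half-tol=0.010, Σhalf²=0.000100
  +B: nom +48.430 → Σnom=67.930; wc +0.093/-0.093 → slack +0.103/-0.103; half-tol=0.093, Σhalf²=0.008749
  -C: nom -32.800 → Σnom=35.130; wc +0.140/-0.460 → slack +0.243/-0.563; half-tol=0.300, Σhalf²=0.098749
  -D: nom -44.100 → Σnom=-8.970; wc +0.250/-0.250 → slack +0.493/-0.813; half-tol=0.250, Σhalf²=0.161249
  +E: nom +49.600 → Σnom=40.630; wc +0.356/-0.356 → slack +0.849/-1.169; half-tol=0.356, Σhalf²=0.287985
  -F: nom -22.900 → Σnom=17.730; wc +0.460/-0.420 → slack +1.309/-1.589; half-tol=0.440, Σhalf²=0.481585
Nominal = 17.730. Worst-case = [17.730 - 1.589, 17.730 + 1.309] = [16.141, 19.039]. RSS = √0.481585 = 0.694.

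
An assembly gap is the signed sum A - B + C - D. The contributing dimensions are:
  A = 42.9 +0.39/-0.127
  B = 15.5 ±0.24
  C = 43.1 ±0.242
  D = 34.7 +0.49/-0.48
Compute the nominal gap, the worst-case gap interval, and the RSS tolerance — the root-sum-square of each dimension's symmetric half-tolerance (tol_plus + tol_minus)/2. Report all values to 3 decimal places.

Stack each dimension's contribution:
  +A: nom +42.900 → Σnom=42.900; wc +0.390/-0.127 → slack +0.390/-0.127; half-tol=0.259, Σhalf²=0.066822
  -B: nom -15.500 → Σnom=27.400; wc +0.240/-0.240 → slack +0.630/-0.367; half-tol=0.240, Σhalf²=0.124422
  +C: nom +43.100 → Σnom=70.500; wc +0.242/-0.242 → slack +0.872/-0.609; half-tol=0.242, Σhalf²=0.182986
  -D: nom -34.700 → Σnom=35.800; wc +0.480/-0.490 → slack +1.352/-1.099; half-tol=0.485, Σhalf²=0.418211
Nominal = 35.800. Worst-case = [35.800 - 1.099, 35.800 + 1.352] = [34.701, 37.152]. RSS = √0.418211 = 0.647.

nominal=35.800 wc=[34.701,37.152] rss=0.647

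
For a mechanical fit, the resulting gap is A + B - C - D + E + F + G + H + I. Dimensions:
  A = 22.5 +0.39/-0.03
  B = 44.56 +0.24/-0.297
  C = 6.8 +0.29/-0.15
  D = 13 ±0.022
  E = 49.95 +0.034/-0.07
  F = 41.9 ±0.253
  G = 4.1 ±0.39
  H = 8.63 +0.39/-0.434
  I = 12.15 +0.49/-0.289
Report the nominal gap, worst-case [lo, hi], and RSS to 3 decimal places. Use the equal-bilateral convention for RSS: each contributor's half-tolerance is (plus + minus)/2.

nominal=163.990 wc=[161.915,166.349] rss=0.840

Stack each dimension's contribution:
  +A: nom +22.500 → Σnom=22.500; wc +0.390/-0.030 → slack +0.390/-0.030; half-tol=0.210, Σhalf²=0.044100
  +B: nom +44.560 → Σnom=67.060; wc +0.240/-0.297 → slack +0.630/-0.327; half-tol=0.268, Σhalf²=0.116192
  -C: nom -6.800 → Σnom=60.260; wc +0.150/-0.290 → slack +0.780/-0.617; half-tol=0.220, Σhalf²=0.164592
  -D: nom -13.000 → Σnom=47.260; wc +0.022/-0.022 → slack +0.802/-0.639; half-tol=0.022, Σhalf²=0.165076
  +E: nom +49.950 → Σnom=97.210; wc +0.034/-0.070 → slack +0.836/-0.709; half-tol=0.052, Σhalf²=0.167780
  +F: nom +41.900 → Σnom=139.110; wc +0.253/-0.253 → slack +1.089/-0.962; half-tol=0.253, Σhalf²=0.231789
  +G: nom +4.100 → Σnom=143.210; wc +0.390/-0.390 → slack +1.479/-1.352; half-tol=0.390, Σhalf²=0.383889
  +H: nom +8.630 → Σnom=151.840; wc +0.390/-0.434 → slack +1.869/-1.786; half-tol=0.412, Σhalf²=0.553633
  +I: nom +12.150 → Σnom=163.990; wc +0.490/-0.289 → slack +2.359/-2.075; half-tol=0.389, Σhalf²=0.705344
Nominal = 163.990. Worst-case = [163.990 - 2.075, 163.990 + 2.359] = [161.915, 166.349]. RSS = √0.705344 = 0.840.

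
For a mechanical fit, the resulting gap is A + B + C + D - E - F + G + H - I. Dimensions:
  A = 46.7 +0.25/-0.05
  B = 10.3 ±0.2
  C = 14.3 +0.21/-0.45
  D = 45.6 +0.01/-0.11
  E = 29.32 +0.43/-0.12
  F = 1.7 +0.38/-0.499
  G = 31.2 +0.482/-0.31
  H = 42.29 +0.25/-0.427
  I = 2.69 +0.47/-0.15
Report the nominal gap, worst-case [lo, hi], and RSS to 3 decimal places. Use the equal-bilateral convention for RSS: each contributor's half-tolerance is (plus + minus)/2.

nominal=156.680 wc=[153.853,158.851] rss=0.901

Stack each dimension's contribution:
  +A: nom +46.700 → Σnom=46.700; wc +0.250/-0.050 → slack +0.250/-0.050; half-tol=0.150, Σhalf²=0.022500
  +B: nom +10.300 → Σnom=57.000; wc +0.200/-0.200 → slack +0.450/-0.250; half-tol=0.200, Σhalf²=0.062500
  +C: nom +14.300 → Σnom=71.300; wc +0.210/-0.450 → slack +0.660/-0.700; half-tol=0.330, Σhalf²=0.171400
  +D: nom +45.600 → Σnom=116.900; wc +0.010/-0.110 → slack +0.670/-0.810; half-tol=0.060, Σhalf²=0.175000
  -E: nom -29.320 → Σnom=87.580; wc +0.120/-0.430 → slack +0.790/-1.240; half-tol=0.275, Σhalf²=0.250625
  -F: nom -1.700 → Σnom=85.880; wc +0.499/-0.380 → slack +1.289/-1.620; half-tol=0.440, Σhalf²=0.443785
  +G: nom +31.200 → Σnom=117.080; wc +0.482/-0.310 → slack +1.771/-1.930; half-tol=0.396, Σhalf²=0.600601
  +H: nom +42.290 → Σnom=159.370; wc +0.250/-0.427 → slack +2.021/-2.357; half-tol=0.339, Σhalf²=0.715183
  -I: nom -2.690 → Σnom=156.680; wc +0.150/-0.470 → slack +2.171/-2.827; half-tol=0.310, Σhalf²=0.811283
Nominal = 156.680. Worst-case = [156.680 - 2.827, 156.680 + 2.171] = [153.853, 158.851]. RSS = √0.811283 = 0.901.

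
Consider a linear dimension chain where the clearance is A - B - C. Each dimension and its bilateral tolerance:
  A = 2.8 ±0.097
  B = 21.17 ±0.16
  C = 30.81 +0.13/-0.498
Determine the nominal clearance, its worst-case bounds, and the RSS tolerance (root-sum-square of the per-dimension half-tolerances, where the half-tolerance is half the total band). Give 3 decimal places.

Stack each dimension's contribution:
  +A: nom +2.800 → Σnom=2.800; wc +0.097/-0.097 → slack +0.097/-0.097; half-tol=0.097, Σhalf²=0.009409
  -B: nom -21.170 → Σnom=-18.370; wc +0.160/-0.160 → slack +0.257/-0.257; half-tol=0.160, Σhalf²=0.035009
  -C: nom -30.810 → Σnom=-49.180; wc +0.498/-0.130 → slack +0.755/-0.387; half-tol=0.314, Σhalf²=0.133605
Nominal = -49.180. Worst-case = [-49.180 - 0.387, -49.180 + 0.755] = [-49.567, -48.425]. RSS = √0.133605 = 0.366.

nominal=-49.180 wc=[-49.567,-48.425] rss=0.366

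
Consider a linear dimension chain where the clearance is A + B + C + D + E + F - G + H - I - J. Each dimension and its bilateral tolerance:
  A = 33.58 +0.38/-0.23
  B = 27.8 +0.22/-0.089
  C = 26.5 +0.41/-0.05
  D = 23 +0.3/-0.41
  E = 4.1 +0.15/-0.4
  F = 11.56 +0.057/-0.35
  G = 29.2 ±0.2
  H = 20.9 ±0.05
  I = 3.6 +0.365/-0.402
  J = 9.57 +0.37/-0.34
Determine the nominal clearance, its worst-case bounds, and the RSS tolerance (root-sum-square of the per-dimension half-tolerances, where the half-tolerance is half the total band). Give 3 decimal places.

Stack each dimension's contribution:
  +A: nom +33.580 → Σnom=33.580; wc +0.380/-0.230 → slack +0.380/-0.230; half-tol=0.305, Σhalf²=0.093025
  +B: nom +27.800 → Σnom=61.380; wc +0.220/-0.089 → slack +0.600/-0.319; half-tol=0.154, Σhalf²=0.116895
  +C: nom +26.500 → Σnom=87.880; wc +0.410/-0.050 → slack +1.010/-0.369; half-tol=0.230, Σhalf²=0.169795
  +D: nom +23.000 → Σnom=110.880; wc +0.300/-0.410 → slack +1.310/-0.779; half-tol=0.355, Σhalf²=0.295820
  +E: nom +4.100 → Σnom=114.980; wc +0.150/-0.400 → slack +1.460/-1.179; half-tol=0.275, Σhalf²=0.371445
  +F: nom +11.560 → Σnom=126.540; wc +0.057/-0.350 → slack +1.517/-1.529; half-tol=0.203, Σhalf²=0.412857
  -G: nom -29.200 → Σnom=97.340; wc +0.200/-0.200 → slack +1.717/-1.729; half-tol=0.200, Σhalf²=0.452858
  +H: nom +20.900 → Σnom=118.240; wc +0.050/-0.050 → slack +1.767/-1.779; half-tol=0.050, Σhalf²=0.455358
  -I: nom -3.600 → Σnom=114.640; wc +0.402/-0.365 → slack +2.169/-2.144; half-tol=0.384, Σhalf²=0.602430
  -J: nom -9.570 → Σnom=105.070; wc +0.340/-0.370 → slack +2.509/-2.514; half-tol=0.355, Σhalf²=0.728455
Nominal = 105.070. Worst-case = [105.070 - 2.514, 105.070 + 2.509] = [102.556, 107.579]. RSS = √0.728455 = 0.853.

nominal=105.070 wc=[102.556,107.579] rss=0.853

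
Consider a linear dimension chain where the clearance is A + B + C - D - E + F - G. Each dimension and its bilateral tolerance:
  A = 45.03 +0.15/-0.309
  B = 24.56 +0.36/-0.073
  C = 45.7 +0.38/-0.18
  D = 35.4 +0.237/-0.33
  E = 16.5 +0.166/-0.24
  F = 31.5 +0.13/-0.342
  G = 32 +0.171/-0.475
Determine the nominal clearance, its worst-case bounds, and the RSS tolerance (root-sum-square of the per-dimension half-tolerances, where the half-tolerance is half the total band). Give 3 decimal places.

nominal=62.890 wc=[61.412,64.955] rss=0.678

Stack each dimension's contribution:
  +A: nom +45.030 → Σnom=45.030; wc +0.150/-0.309 → slack +0.150/-0.309; half-tol=0.229, Σhalf²=0.052670
  +B: nom +24.560 → Σnom=69.590; wc +0.360/-0.073 → slack +0.510/-0.382; half-tol=0.216, Σhalf²=0.099542
  +C: nom +45.700 → Σnom=115.290; wc +0.380/-0.180 → slack +0.890/-0.562; half-tol=0.280, Σhalf²=0.177943
  -D: nom -35.400 → Σnom=79.890; wc +0.330/-0.237 → slack +1.220/-0.799; half-tol=0.283, Σhalf²=0.258315
  -E: nom -16.500 → Σnom=63.390; wc +0.240/-0.166 → slack +1.460/-0.965; half-tol=0.203, Σhalf²=0.299524
  +F: nom +31.500 → Σnom=94.890; wc +0.130/-0.342 → slack +1.590/-1.307; half-tol=0.236, Σhalf²=0.355220
  -G: nom -32.000 → Σnom=62.890; wc +0.475/-0.171 → slack +2.065/-1.478; half-tol=0.323, Σhalf²=0.459549
Nominal = 62.890. Worst-case = [62.890 - 1.478, 62.890 + 2.065] = [61.412, 64.955]. RSS = √0.459549 = 0.678.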